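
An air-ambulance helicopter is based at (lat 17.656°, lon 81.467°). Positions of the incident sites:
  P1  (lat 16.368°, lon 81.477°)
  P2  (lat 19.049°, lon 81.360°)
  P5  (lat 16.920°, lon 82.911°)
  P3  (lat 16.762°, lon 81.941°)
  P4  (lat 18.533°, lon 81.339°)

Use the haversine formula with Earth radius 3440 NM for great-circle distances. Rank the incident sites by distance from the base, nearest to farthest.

Distances from the base:
P4 (lat 18.533°, lon 81.339°): 53.2 NM
P3 (lat 16.762°, lon 81.941°): 60.2 NM
P1 (lat 16.368°, lon 81.477°): 77.3 NM
P2 (lat 19.049°, lon 81.360°): 83.9 NM
P5 (lat 16.920°, lon 82.911°): 93.8 NM

P4, P3, P1, P2, P5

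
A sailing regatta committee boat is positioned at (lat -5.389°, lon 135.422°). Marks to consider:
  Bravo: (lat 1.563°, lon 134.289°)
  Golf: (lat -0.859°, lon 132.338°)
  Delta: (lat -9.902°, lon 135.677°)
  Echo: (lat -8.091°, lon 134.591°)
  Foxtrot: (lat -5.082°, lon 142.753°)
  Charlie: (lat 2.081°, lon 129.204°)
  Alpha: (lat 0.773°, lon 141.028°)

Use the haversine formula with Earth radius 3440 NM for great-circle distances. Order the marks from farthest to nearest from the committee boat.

Distance from the committee boat at (lat -5.389°, lon 135.422°) to each:
Charlie (lat 2.081°, lon 129.204°): 583.3 NM
Alpha (lat 0.773°, lon 141.028°): 499.9 NM
Foxtrot (lat -5.082°, lon 142.753°): 438.7 NM
Bravo (lat 1.563°, lon 134.289°): 422.9 NM
Golf (lat -0.859°, lon 132.338°): 328.8 NM
Delta (lat -9.902°, lon 135.677°): 271.4 NM
Echo (lat -8.091°, lon 134.591°): 169.6 NM

Charlie, Alpha, Foxtrot, Bravo, Golf, Delta, Echo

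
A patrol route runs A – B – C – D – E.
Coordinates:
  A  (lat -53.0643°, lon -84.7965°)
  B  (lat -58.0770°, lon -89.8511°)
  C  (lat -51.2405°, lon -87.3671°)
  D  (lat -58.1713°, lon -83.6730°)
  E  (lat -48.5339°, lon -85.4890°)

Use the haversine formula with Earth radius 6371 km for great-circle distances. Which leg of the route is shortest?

Leg distances:
A→B: 641.2 km
B→C: 776.7 km
C→D: 806.1 km
D→E: 1078.3 km
The shortest leg is A–B at 641.2 km.

A–B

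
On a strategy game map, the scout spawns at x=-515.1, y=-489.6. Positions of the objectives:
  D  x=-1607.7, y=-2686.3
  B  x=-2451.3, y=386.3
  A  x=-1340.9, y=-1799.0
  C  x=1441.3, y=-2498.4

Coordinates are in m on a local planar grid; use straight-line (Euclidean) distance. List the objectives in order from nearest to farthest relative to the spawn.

Distance from the spawn at x=-515.1, y=-489.6 to each:
A x=-1340.9, y=-1799.0: 1548.1 m
B x=-2451.3, y=386.3: 2125.1 m
D x=-1607.7, y=-2686.3: 2453.4 m
C x=1441.3, y=-2498.4: 2804.1 m

A, B, D, C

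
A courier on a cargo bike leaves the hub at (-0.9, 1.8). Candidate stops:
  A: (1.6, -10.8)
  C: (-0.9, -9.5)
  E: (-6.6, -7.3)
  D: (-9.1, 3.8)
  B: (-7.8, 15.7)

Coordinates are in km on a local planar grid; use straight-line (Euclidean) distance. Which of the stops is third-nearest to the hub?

Distances from the hub ((-0.9, 1.8)):
D: 8.4 km
E: 10.7 km
C: 11.3 km
A: 12.8 km
B: 15.5 km
The third-nearest is C at 11.3 km.

C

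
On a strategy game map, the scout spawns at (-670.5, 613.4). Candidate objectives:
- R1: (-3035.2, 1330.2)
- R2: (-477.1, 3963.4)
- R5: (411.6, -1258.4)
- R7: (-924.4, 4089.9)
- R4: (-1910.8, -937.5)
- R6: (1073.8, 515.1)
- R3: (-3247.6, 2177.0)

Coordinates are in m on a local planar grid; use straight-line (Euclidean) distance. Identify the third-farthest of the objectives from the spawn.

Distances from the spawn ((-670.5, 613.4)):
R7: 3485.8 m
R2: 3355.6 m
R3: 3014.3 m
R1: 2471.0 m
R5: 2162.1 m
R4: 1985.9 m
R6: 1747.1 m
The third-farthest is R3 at 3014.3 m.

R3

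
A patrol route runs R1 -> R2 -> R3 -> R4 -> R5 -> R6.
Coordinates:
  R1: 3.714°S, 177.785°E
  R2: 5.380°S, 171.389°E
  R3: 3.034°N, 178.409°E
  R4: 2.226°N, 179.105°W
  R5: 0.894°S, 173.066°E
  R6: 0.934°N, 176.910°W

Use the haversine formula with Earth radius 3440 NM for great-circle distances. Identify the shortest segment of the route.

R3–R4

Leg distances:
R1→R2: 395.6 NM
R2→R3: 657.6 NM
R3→R4: 156.8 NM
R4→R5: 505.9 NM
R5→R6: 611.7 NM
The shortest leg is R3–R4 at 156.8 NM.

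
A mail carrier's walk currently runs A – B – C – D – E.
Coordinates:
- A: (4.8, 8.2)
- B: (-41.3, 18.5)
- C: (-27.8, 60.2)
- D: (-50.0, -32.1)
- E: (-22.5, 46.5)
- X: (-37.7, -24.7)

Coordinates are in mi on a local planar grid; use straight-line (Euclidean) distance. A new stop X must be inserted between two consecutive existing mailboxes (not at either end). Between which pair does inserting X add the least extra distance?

between D and E

Added distance for inserting X between each consecutive pair:
A–B: 49.9 mi
B–C: 85.0 mi
C–D: 4.9 mi
D–E: 3.9 mi
Smallest added distance is 3.9 mi, inserting between D and E.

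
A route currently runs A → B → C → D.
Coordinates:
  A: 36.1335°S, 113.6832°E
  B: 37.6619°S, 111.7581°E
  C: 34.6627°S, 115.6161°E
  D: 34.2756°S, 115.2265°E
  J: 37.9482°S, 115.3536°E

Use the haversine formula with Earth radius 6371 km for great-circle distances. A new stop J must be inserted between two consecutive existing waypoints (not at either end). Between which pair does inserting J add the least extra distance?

Added distance for inserting J between each consecutive pair:
A–B: 326.6 km
B–C: 202.8 km
C–D: 718.7 km
Smallest added distance is 202.8 km, inserting between B and C.

between B and C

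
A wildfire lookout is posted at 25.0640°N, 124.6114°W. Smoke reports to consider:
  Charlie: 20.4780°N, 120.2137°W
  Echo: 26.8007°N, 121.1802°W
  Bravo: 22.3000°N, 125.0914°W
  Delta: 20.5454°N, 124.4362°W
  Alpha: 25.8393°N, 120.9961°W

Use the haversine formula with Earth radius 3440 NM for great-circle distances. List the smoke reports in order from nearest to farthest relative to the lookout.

Bravo, Alpha, Echo, Delta, Charlie

Distance from the lookout at 25.0640°N, 124.6114°W to each:
Bravo 22.3000°N, 125.0914°W: 168.0 NM
Alpha 25.8393°N, 120.9961°W: 201.4 NM
Echo 26.8007°N, 121.1802°W: 212.6 NM
Delta 20.5454°N, 124.4362°W: 271.5 NM
Charlie 20.4780°N, 120.2137°W: 367.5 NM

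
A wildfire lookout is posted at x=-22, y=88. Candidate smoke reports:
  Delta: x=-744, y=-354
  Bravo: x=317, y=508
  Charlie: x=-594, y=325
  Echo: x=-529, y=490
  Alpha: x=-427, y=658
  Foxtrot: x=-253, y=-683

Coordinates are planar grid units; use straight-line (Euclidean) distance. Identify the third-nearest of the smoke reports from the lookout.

Echo

Distances from the lookout (x=-22, y=88):
Bravo: 539.7
Charlie: 619.2
Echo: 647.0
Alpha: 699.2
Foxtrot: 804.9
Delta: 846.6
The third-nearest is Echo at 647.0.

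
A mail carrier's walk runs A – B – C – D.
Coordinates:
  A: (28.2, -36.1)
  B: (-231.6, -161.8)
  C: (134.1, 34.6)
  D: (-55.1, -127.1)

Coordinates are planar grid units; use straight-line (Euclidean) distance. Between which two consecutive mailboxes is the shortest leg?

C–D

Leg distances:
A→B: 288.6
B→C: 415.1
C→D: 248.9
The shortest leg is C–D at 248.9.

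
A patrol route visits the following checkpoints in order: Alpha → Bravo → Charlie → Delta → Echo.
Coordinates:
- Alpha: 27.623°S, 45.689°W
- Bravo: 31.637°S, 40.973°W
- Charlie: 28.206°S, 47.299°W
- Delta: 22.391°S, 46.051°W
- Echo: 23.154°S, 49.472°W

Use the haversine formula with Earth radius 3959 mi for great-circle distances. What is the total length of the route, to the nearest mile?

Leg distances:
Alpha→Bravo: 396.3 mi  (cumulative 396.3 mi)
Bravo→Charlie: 446.8 mi  (cumulative 843.1 mi)
Charlie→Delta: 409.3 mi  (cumulative 1252.4 mi)
Delta→Echo: 224.2 mi  (cumulative 1476.6 mi)
Total route length ≈ 1477 mi.

1477 mi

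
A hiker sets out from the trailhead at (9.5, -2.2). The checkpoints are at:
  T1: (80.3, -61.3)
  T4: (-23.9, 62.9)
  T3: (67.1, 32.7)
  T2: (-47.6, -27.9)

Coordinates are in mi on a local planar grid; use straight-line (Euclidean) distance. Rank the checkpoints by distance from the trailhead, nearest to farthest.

T2, T3, T4, T1

Distance from the trailhead at (9.5, -2.2) to each:
T2 (-47.6, -27.9): 62.6 mi
T3 (67.1, 32.7): 67.3 mi
T4 (-23.9, 62.9): 73.2 mi
T1 (80.3, -61.3): 92.2 mi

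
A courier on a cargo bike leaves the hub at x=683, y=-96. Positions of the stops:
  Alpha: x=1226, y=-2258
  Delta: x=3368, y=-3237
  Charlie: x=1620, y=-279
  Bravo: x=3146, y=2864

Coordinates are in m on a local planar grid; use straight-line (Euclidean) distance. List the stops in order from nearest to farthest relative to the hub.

Distances from the hub:
Charlie x=1620, y=-279: 954.7 m
Alpha x=1226, y=-2258: 2229.1 m
Bravo x=3146, y=2864: 3850.7 m
Delta x=3368, y=-3237: 4132.2 m

Charlie, Alpha, Bravo, Delta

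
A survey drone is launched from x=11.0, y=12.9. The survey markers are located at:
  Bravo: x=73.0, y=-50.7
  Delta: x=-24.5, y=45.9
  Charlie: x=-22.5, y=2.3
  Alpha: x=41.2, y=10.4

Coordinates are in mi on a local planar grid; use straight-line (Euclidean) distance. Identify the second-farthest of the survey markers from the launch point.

Distance to each, sorted:
Bravo: 88.8 mi
Delta: 48.5 mi
Charlie: 35.1 mi
Alpha: 30.3 mi
The second-farthest is Delta at 48.5 mi.

Delta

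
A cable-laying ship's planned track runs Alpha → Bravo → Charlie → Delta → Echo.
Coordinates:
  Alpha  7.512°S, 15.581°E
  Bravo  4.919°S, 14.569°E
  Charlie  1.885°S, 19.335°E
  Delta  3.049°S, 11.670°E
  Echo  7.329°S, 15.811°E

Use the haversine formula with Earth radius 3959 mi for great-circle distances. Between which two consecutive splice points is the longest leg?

Charlie–Delta

Leg distances:
Alpha→Bravo: 192.2 mi
Bravo→Charlie: 389.9 mi
Charlie→Delta: 535.2 mi
Delta→Echo: 410.6 mi
The longest leg is Charlie–Delta at 535.2 mi.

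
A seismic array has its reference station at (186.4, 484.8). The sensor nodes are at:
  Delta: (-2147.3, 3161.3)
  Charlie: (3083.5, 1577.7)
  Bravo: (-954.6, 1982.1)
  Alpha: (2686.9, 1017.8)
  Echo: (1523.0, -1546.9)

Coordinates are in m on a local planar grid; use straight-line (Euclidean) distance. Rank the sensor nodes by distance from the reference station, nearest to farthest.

Computing each straight-line distance from (186.4, 484.8):
Bravo (-954.6, 1982.1): 1882.5 m
Echo (1523.0, -1546.9): 2431.9 m
Alpha (2686.9, 1017.8): 2556.7 m
Charlie (3083.5, 1577.7): 3096.4 m
Delta (-2147.3, 3161.3): 3551.0 m

Bravo, Echo, Alpha, Charlie, Delta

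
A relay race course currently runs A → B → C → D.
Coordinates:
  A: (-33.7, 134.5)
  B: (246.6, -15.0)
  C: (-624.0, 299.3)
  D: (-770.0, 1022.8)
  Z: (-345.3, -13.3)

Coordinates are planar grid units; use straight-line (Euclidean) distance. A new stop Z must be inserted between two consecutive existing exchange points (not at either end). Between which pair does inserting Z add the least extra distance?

Added distance for inserting Z between each consecutive pair:
A–B: 619.1
B–C: 85.1
C–D: 800.5
Smallest added distance is 85.1, inserting between B and C.

between B and C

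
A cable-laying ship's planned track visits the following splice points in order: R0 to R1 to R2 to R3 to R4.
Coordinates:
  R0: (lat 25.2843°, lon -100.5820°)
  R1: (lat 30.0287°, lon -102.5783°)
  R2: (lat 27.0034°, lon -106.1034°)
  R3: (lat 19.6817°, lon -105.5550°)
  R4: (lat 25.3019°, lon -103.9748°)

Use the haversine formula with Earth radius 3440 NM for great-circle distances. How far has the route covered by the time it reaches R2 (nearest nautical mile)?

Leg distances:
R0→R1: 304.0 NM  (cumulative 304.0 NM)
R1→R2: 259.9 NM  (cumulative 563.9 NM)
Cumulative distance at R2 ≈ 564 NM.

564 NM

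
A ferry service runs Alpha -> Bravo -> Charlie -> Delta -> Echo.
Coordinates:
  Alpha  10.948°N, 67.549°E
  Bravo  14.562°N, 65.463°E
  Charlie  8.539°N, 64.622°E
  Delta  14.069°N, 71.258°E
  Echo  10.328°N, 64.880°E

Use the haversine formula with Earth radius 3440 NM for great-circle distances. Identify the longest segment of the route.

Leg distances:
Alpha→Bravo: 249.0 NM
Bravo→Charlie: 365.0 NM
Charlie→Delta: 512.6 NM
Delta→Echo: 436.4 NM
The longest leg is Charlie–Delta at 512.6 NM.

Charlie–Delta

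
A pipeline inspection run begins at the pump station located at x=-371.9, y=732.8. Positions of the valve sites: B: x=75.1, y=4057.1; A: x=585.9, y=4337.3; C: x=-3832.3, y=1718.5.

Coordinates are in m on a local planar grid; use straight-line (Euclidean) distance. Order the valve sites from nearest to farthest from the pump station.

B, C, A

Distance from the pump station at x=-371.9, y=732.8 to each:
B x=75.1, y=4057.1: 3354.2 m
C x=-3832.3, y=1718.5: 3598.1 m
A x=585.9, y=4337.3: 3729.6 m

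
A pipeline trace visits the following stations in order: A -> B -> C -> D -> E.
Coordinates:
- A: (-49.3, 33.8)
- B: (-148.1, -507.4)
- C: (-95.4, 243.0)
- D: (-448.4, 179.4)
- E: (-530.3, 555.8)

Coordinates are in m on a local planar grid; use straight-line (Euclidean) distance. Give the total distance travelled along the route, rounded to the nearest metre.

2046 m

Leg distances:
A→B: 550.1 m  (cumulative 550.1 m)
B→C: 752.2 m  (cumulative 1302.4 m)
C→D: 358.7 m  (cumulative 1661.1 m)
D→E: 385.2 m  (cumulative 2046.3 m)
Total route length ≈ 2046 m.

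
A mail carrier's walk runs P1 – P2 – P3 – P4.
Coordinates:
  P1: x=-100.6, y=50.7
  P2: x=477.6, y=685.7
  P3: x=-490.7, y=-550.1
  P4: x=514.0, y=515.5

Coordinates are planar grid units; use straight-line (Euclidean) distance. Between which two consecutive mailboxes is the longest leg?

P2–P3

Leg distances:
P1→P2: 858.8
P2→P3: 1570.0
P3→P4: 1464.6
The longest leg is P2–P3 at 1570.0.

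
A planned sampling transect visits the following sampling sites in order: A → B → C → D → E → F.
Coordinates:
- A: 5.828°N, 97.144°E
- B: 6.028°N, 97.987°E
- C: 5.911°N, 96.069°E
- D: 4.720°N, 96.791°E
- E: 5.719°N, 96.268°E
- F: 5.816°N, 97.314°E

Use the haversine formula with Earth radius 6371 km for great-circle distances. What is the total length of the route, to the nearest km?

Leg distances:
A→B: 95.9 km  (cumulative 95.9 km)
B→C: 212.5 km  (cumulative 308.4 km)
C→D: 154.7 km  (cumulative 463.1 km)
D→E: 125.3 km  (cumulative 588.3 km)
E→F: 116.2 km  (cumulative 704.5 km)
Total route length ≈ 705 km.

705 km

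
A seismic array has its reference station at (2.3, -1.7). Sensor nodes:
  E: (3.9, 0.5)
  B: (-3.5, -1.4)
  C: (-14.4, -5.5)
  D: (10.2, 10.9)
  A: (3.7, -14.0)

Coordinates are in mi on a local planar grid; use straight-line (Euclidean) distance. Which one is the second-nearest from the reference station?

Distances from the reference station ((2.3, -1.7)):
E: 2.7 mi
B: 5.8 mi
A: 12.4 mi
D: 14.9 mi
C: 17.1 mi
The second-nearest is B at 5.8 mi.

B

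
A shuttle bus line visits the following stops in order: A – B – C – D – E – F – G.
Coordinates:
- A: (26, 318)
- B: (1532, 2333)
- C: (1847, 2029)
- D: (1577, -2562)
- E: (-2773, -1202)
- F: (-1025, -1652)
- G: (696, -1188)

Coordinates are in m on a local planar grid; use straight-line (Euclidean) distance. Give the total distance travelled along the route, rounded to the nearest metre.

Leg distances:
A→B: 2515.6 m  (cumulative 2515.6 m)
B→C: 437.8 m  (cumulative 2953.4 m)
C→D: 4598.9 m  (cumulative 7552.3 m)
D→E: 4557.6 m  (cumulative 12109.9 m)
E→F: 1805.0 m  (cumulative 13914.9 m)
F→G: 1782.5 m  (cumulative 15697.4 m)
Total route length ≈ 15697 m.

15697 m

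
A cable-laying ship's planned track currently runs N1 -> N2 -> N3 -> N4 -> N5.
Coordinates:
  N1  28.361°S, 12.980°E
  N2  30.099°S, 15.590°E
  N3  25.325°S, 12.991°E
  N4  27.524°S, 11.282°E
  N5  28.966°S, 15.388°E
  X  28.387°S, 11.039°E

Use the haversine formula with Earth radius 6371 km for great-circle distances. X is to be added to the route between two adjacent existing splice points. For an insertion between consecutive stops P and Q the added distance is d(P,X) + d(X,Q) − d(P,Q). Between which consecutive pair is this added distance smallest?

Added distance for inserting X between each consecutive pair:
N1–N2: 352.2 km
N2–N3: 283.2 km
N3–N4: 192.7 km
N4–N5: 95.0 km
Smallest added distance is 95.0 km, inserting between N4 and N5.

between N4 and N5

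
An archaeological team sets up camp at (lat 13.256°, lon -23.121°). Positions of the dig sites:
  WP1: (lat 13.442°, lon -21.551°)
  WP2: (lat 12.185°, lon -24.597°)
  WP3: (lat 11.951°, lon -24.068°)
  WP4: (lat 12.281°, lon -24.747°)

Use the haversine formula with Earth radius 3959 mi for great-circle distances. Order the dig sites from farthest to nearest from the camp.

Distances from the camp:
WP4 (lat 12.281°, lon -24.747°): 128.6 mi
WP2 (lat 12.185°, lon -24.597°): 124.0 mi
WP3 (lat 11.951°, lon -24.068°): 110.5 mi
WP1 (lat 13.442°, lon -21.551°): 106.3 mi

WP4, WP2, WP3, WP1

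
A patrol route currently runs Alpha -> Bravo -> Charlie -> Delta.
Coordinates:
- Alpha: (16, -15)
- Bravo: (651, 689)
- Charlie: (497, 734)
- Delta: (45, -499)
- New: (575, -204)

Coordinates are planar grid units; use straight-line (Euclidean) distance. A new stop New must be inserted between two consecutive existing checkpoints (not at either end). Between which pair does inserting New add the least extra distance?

between Charlie and Delta

Added distance for inserting New between each consecutive pair:
Alpha–Bravo: 538.2
Bravo–Charlie: 1677.0
Charlie–Delta: 234.6
Smallest added distance is 234.6, inserting between Charlie and Delta.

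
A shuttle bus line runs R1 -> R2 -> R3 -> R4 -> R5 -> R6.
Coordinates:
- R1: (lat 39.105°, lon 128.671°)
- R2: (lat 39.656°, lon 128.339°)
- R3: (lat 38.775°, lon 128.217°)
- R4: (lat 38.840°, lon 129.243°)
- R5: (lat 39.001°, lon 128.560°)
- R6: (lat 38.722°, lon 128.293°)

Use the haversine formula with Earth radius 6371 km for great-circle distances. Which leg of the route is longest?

Leg distances:
R1→R2: 67.6 km
R2→R3: 98.5 km
R3→R4: 89.2 km
R4→R5: 61.7 km
R5→R6: 38.7 km
The longest leg is R2–R3 at 98.5 km.

R2–R3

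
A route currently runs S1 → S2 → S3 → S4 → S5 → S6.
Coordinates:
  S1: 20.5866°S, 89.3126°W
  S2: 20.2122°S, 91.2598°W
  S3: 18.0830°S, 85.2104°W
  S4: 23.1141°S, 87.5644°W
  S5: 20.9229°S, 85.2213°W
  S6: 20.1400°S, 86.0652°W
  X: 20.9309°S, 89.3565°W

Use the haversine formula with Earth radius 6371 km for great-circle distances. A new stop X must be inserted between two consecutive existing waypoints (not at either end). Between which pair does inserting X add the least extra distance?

Added distance for inserting X between each consecutive pair:
S1–S2: 45.0 km
S2–S3: 73.2 km
S3–S4: 232.0 km
S4–S5: 391.5 km
S5–S6: 659.6 km
Smallest added distance is 45.0 km, inserting between S1 and S2.

between S1 and S2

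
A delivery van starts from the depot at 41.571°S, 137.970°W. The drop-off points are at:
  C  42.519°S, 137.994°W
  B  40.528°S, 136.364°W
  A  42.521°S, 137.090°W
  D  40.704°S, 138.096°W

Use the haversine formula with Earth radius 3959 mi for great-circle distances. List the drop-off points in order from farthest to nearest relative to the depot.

B, A, C, D

Distance from the depot at 41.571°S, 137.970°W to each:
B 40.528°S, 136.364°W: 110.4 mi
A 42.521°S, 137.090°W: 79.7 mi
C 42.519°S, 137.994°W: 65.5 mi
D 40.704°S, 138.096°W: 60.3 mi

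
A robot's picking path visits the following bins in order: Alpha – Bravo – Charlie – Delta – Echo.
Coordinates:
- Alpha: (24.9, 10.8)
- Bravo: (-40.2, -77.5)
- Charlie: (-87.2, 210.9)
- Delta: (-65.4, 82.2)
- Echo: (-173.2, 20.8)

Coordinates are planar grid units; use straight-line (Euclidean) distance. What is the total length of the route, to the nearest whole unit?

Leg distances:
Alpha→Bravo: 109.7  (cumulative 109.7)
Bravo→Charlie: 292.2  (cumulative 401.9)
Charlie→Delta: 130.5  (cumulative 532.4)
Delta→Echo: 124.1  (cumulative 656.5)
Total route length ≈ 657.

657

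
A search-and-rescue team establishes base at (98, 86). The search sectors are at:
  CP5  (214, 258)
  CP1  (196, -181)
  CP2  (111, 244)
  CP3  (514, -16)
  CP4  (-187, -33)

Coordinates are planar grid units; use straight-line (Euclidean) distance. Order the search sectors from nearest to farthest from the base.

CP2, CP5, CP1, CP4, CP3

Distances from the base:
CP2 (111, 244): 158.5
CP5 (214, 258): 207.5
CP1 (196, -181): 284.4
CP4 (-187, -33): 308.8
CP3 (514, -16): 428.3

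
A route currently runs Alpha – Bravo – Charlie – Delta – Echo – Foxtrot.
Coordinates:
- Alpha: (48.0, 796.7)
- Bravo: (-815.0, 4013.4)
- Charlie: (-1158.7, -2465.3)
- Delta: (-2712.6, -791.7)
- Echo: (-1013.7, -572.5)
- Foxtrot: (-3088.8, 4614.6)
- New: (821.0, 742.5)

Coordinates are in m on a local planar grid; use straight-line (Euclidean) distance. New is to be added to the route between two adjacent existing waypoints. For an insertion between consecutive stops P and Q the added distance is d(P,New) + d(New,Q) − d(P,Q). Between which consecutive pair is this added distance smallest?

Added distance for inserting New between each consecutive pair:
Alpha–Bravo: 1101.7 m
Bravo–Charlie: 938.9 m
Charlie–Delta: 5338.0 m
Delta–Echo: 4396.6 m
Echo–Foxtrot: 2173.2 m
Smallest added distance is 938.9 m, inserting between Bravo and Charlie.

between Bravo and Charlie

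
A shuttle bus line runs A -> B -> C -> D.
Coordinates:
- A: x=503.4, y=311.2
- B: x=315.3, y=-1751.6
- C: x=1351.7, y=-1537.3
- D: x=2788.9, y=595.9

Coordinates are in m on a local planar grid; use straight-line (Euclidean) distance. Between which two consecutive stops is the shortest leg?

B–C

Leg distances:
A→B: 2071.4 m
B→C: 1058.3 m
C→D: 2572.2 m
The shortest leg is B–C at 1058.3 m.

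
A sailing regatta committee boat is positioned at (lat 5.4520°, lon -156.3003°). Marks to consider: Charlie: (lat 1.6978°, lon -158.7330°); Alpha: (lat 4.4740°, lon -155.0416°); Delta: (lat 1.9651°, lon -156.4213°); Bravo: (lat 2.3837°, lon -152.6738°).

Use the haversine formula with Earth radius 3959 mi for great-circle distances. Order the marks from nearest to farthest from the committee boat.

Alpha, Delta, Charlie, Bravo

Distances from the committee boat:
Alpha (lat 4.4740°, lon -155.0416°): 109.9 mi
Delta (lat 1.9651°, lon -156.4213°): 241.1 mi
Charlie (lat 1.6978°, lon -158.7330°): 308.9 mi
Bravo (lat 2.3837°, lon -152.6738°): 327.8 mi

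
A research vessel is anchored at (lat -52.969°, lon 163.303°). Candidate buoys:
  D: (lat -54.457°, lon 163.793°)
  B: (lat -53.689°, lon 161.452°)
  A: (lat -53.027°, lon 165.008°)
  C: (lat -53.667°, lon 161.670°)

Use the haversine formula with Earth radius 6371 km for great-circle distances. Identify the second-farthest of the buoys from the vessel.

Distances from the vessel ((lat -52.969°, lon 163.303°)):
D: 168.6 km
B: 146.7 km
C: 133.4 km
A: 114.3 km
The second-farthest is B at 146.7 km.

B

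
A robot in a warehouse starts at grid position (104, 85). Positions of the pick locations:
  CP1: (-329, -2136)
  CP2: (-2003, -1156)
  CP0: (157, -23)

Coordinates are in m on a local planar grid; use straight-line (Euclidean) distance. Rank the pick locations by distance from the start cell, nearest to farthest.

Distance from the start cell at (104, 85) to each:
CP0 (157, -23): 120.3 m
CP1 (-329, -2136): 2262.8 m
CP2 (-2003, -1156): 2445.3 m

CP0, CP1, CP2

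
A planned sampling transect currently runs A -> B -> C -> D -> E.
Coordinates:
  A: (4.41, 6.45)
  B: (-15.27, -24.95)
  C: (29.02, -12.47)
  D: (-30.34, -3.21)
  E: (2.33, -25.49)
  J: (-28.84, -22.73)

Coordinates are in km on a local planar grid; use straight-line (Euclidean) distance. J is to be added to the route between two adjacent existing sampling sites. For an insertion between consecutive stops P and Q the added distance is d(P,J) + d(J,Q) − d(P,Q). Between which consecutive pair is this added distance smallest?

between D and E

Added distance for inserting J between each consecutive pair:
A–B: 20.9 km
B–C: 26.5 km
C–D: 18.3 km
D–E: 11.3 km
Smallest added distance is 11.3 km, inserting between D and E.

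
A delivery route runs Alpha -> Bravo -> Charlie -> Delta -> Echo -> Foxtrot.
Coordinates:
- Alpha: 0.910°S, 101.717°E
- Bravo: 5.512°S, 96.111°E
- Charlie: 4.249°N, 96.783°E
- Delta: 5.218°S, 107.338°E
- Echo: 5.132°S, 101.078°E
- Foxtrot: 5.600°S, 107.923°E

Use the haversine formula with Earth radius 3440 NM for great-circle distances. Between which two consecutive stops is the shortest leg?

Delta–Echo

Leg distances:
Alpha→Bravo: 435.0 NM
Bravo→Charlie: 587.4 NM
Charlie→Delta: 850.7 NM
Delta→Echo: 374.3 NM
Echo→Foxtrot: 410.1 NM
The shortest leg is Delta–Echo at 374.3 NM.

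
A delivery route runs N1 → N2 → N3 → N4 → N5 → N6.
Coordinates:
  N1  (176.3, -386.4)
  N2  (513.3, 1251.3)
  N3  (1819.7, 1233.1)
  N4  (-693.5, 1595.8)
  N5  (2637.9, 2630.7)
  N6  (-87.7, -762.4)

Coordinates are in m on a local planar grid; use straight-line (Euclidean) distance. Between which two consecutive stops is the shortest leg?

Leg distances:
N1→N2: 1672.0 m
N2→N3: 1306.5 m
N3→N4: 2539.2 m
N4→N5: 3488.4 m
N5→N6: 4352.2 m
The shortest leg is N2–N3 at 1306.5 m.

N2–N3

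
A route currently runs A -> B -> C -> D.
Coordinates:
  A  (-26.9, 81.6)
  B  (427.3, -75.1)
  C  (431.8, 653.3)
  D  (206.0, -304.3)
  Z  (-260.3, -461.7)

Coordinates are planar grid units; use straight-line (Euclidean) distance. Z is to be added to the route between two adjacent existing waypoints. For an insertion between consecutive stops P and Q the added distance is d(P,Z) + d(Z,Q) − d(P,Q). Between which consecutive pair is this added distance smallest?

Added distance for inserting Z between each consecutive pair:
A–B: 899.7
B–C: 1372.8
C–D: 820.6
Smallest added distance is 820.6, inserting between C and D.

between C and D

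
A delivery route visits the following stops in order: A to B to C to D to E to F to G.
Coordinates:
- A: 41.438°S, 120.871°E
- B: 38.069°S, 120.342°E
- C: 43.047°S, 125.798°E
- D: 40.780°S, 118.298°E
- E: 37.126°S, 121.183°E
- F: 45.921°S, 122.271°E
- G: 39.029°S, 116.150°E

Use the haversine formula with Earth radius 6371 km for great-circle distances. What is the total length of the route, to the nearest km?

4141 km

Leg distances:
A→B: 377.3 km  (cumulative 377.3 km)
B→C: 720.0 km  (cumulative 1097.3 km)
C→D: 669.5 km  (cumulative 1766.8 km)
D→E: 476.7 km  (cumulative 2243.5 km)
E→F: 982.1 km  (cumulative 3225.7 km)
F→G: 915.5 km  (cumulative 4141.2 km)
Total route length ≈ 4141 km.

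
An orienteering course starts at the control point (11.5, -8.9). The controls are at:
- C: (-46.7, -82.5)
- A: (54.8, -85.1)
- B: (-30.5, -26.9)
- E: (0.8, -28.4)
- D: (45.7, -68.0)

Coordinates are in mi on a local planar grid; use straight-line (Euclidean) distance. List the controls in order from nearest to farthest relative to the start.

Computing each straight-line distance from (11.5, -8.9):
E (0.8, -28.4): 22.2 mi
B (-30.5, -26.9): 45.7 mi
D (45.7, -68.0): 68.3 mi
A (54.8, -85.1): 87.6 mi
C (-46.7, -82.5): 93.8 mi

E, B, D, A, C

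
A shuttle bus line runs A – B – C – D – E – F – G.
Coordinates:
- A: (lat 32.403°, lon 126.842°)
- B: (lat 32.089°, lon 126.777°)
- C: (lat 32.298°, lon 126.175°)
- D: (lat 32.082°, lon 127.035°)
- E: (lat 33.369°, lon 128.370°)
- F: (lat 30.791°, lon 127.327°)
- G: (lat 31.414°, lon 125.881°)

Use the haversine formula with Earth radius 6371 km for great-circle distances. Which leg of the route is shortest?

A–B

Leg distances:
A→B: 35.4 km
B→C: 61.2 km
C→D: 84.4 km
D→E: 189.9 km
E→F: 303.0 km
F→G: 154.1 km
The shortest leg is A–B at 35.4 km.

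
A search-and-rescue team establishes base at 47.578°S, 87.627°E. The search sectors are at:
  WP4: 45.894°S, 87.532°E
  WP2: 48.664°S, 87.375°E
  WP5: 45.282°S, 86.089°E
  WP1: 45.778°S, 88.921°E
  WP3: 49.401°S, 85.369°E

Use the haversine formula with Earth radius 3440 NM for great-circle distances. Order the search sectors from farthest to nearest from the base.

Computing each great-circle distance from 47.578°S, 87.627°E:
WP5 45.282°S, 86.089°E: 151.8 NM
WP3 49.401°S, 85.369°E: 141.6 NM
WP1 45.778°S, 88.921°E: 120.5 NM
WP4 45.894°S, 87.532°E: 101.2 NM
WP2 48.664°S, 87.375°E: 66.0 NM

WP5, WP3, WP1, WP4, WP2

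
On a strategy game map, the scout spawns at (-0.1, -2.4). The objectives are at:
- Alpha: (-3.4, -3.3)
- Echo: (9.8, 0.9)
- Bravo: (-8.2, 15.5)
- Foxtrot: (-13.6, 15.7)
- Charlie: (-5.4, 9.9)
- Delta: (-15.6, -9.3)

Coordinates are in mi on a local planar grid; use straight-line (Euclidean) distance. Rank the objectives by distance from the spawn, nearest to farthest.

Alpha, Echo, Charlie, Delta, Bravo, Foxtrot

Distances from the spawn:
Alpha (-3.4, -3.3): 3.4 mi
Echo (9.8, 0.9): 10.4 mi
Charlie (-5.4, 9.9): 13.4 mi
Delta (-15.6, -9.3): 17.0 mi
Bravo (-8.2, 15.5): 19.6 mi
Foxtrot (-13.6, 15.7): 22.6 mi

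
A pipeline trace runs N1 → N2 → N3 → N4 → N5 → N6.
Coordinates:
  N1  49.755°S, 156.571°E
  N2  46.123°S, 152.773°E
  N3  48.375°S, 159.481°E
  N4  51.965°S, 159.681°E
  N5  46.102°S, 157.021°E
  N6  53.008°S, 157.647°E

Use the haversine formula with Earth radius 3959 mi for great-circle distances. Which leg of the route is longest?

Leg distances:
N1→N2: 306.3 mi
N2→N3: 350.8 mi
N3→N4: 248.2 mi
N4→N5: 422.6 mi
N5→N6: 478.0 mi
The longest leg is N5–N6 at 478.0 mi.

N5–N6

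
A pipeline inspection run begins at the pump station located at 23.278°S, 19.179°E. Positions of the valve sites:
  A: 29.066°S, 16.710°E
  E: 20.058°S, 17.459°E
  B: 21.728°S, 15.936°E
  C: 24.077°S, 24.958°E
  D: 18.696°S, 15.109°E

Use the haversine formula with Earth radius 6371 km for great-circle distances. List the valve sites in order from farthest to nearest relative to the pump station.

A, D, C, E, B

Distance from the pump station at 23.278°S, 19.179°E to each:
A 29.066°S, 16.710°E: 689.1 km
D 18.696°S, 15.109°E: 661.8 km
C 24.077°S, 24.958°E: 595.1 km
E 20.058°S, 17.459°E: 399.7 km
B 21.728°S, 15.936°E: 375.1 km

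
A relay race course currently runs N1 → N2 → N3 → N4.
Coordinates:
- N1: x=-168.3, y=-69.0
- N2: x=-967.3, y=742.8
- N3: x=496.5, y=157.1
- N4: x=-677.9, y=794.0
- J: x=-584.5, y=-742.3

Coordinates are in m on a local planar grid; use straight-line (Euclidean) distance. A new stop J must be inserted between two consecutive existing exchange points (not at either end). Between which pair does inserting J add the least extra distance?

Added distance for inserting J between each consecutive pair:
N1–N2: 1186.2 m
N2–N3: 1363.2 m
N3–N4: 1609.4 m
Smallest added distance is 1186.2 m, inserting between N1 and N2.

between N1 and N2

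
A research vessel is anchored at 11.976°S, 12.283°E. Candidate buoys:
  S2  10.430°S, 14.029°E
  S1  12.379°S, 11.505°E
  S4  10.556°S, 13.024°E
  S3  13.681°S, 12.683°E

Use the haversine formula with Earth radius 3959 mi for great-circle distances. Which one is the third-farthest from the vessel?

Distances from the vessel (11.976°S, 12.283°E):
S2: 159.4 mi
S3: 120.9 mi
S4: 110.2 mi
S1: 59.5 mi
The third-farthest is S4 at 110.2 mi.

S4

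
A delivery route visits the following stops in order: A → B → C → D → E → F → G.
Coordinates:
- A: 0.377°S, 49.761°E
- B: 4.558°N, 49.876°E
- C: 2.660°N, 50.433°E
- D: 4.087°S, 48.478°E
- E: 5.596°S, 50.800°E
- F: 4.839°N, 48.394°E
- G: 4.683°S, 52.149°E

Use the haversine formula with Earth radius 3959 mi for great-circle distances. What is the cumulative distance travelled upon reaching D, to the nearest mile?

963 mi

Leg distances:
A→B: 341.1 mi  (cumulative 341.1 mi)
B→C: 136.7 mi  (cumulative 477.7 mi)
C→D: 485.4 mi  (cumulative 963.1 mi)
Cumulative distance at D ≈ 963 mi.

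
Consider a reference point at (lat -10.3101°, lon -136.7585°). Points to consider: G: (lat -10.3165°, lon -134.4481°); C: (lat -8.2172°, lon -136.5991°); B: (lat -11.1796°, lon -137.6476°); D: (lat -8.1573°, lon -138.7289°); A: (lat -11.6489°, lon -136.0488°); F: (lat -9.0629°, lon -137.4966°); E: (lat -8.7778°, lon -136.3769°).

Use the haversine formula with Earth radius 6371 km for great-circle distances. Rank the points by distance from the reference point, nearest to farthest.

B, F, A, E, C, G, D

Distances from the reference point:
B (lat -11.1796°, lon -137.6476°): 137.0 km
F (lat -9.0629°, lon -137.4966°): 160.6 km
A (lat -11.6489°, lon -136.0488°): 167.8 km
E (lat -8.7778°, lon -136.3769°): 175.4 km
C (lat -8.2172°, lon -136.5991°): 233.4 km
G (lat -10.3165°, lon -134.4481°): 252.8 km
D (lat -8.1573°, lon -138.7289°): 322.6 km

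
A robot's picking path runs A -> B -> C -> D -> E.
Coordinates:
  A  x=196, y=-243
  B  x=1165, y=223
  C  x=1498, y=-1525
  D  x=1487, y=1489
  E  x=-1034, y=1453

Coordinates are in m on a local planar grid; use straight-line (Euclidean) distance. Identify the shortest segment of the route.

Leg distances:
A→B: 1075.2 m
B→C: 1779.4 m
C→D: 3014.0 m
D→E: 2521.3 m
The shortest leg is A–B at 1075.2 m.

A–B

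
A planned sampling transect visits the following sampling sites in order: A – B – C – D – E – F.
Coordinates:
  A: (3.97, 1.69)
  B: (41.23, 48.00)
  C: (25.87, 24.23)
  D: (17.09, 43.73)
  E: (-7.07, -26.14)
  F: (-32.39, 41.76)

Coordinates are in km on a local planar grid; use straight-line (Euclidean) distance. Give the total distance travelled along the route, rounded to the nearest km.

256 km

Leg distances:
A→B: 59.4 km  (cumulative 59.4 km)
B→C: 28.3 km  (cumulative 87.7 km)
C→D: 21.4 km  (cumulative 109.1 km)
D→E: 73.9 km  (cumulative 183.1 km)
E→F: 72.5 km  (cumulative 255.5 km)
Total route length ≈ 256 km.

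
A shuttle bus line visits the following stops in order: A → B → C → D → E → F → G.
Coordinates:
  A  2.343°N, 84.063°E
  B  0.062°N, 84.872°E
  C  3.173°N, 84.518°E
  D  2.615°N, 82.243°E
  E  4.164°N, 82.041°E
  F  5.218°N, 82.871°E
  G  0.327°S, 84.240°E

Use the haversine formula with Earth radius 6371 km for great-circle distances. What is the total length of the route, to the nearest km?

Leg distances:
A→B: 269.1 km  (cumulative 269.1 km)
B→C: 348.2 km  (cumulative 617.3 km)
C→D: 260.2 km  (cumulative 877.4 km)
D→E: 173.7 km  (cumulative 1051.1 km)
E→F: 149.0 km  (cumulative 1200.1 km)
F→G: 635.0 km  (cumulative 1835.1 km)
Total route length ≈ 1835 km.

1835 km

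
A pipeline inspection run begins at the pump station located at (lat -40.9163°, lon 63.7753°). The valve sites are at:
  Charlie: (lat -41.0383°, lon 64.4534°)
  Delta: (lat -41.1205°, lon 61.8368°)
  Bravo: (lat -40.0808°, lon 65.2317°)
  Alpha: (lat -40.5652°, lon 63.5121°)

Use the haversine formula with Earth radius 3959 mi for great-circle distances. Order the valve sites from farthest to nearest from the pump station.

Computing each great-circle distance from (lat -40.9163°, lon 63.7753°):
Delta (lat -41.1205°, lon 61.8368°): 102.0 mi
Bravo (lat -40.0808°, lon 65.2317°): 95.9 mi
Charlie (lat -41.0383°, lon 64.4534°): 36.4 mi
Alpha (lat -40.5652°, lon 63.5121°): 27.9 mi

Delta, Bravo, Charlie, Alpha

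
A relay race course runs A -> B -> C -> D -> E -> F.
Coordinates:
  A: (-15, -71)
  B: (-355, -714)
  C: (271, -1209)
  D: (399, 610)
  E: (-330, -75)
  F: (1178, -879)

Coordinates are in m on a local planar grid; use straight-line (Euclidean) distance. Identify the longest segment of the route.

C–D

Leg distances:
A→B: 727.4 m
B→C: 798.1 m
C→D: 1823.5 m
D→E: 1000.3 m
E→F: 1708.9 m
The longest leg is C–D at 1823.5 m.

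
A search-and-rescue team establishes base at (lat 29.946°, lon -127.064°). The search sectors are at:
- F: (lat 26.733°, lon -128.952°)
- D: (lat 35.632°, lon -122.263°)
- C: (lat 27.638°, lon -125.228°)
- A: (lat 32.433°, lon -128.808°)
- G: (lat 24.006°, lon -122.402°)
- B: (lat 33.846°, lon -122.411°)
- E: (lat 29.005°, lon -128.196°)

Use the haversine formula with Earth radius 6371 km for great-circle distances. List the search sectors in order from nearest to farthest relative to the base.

E, C, A, F, B, D, G

Computing each great-circle distance from (lat 29.946°, lon -127.064°):
E (lat 29.005°, lon -128.196°): 151.5 km
C (lat 27.638°, lon -125.228°): 312.8 km
A (lat 32.433°, lon -128.808°): 322.5 km
F (lat 26.733°, lon -128.952°): 402.2 km
B (lat 33.846°, lon -122.411°): 617.1 km
D (lat 35.632°, lon -122.263°): 775.1 km
G (lat 24.006°, lon -122.402°): 805.8 km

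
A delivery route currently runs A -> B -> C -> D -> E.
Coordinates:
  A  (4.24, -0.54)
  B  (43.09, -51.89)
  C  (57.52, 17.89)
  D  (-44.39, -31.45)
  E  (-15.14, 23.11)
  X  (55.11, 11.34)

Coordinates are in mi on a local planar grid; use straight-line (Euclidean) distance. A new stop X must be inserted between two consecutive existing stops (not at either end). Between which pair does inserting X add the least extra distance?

Added distance for inserting X between each consecutive pair:
A–B: 52.2 mi
B–C: 0.1 mi
C–D: 2.1 mi
D–E: 117.6 mi
Smallest added distance is 0.1 mi, inserting between B and C.

between B and C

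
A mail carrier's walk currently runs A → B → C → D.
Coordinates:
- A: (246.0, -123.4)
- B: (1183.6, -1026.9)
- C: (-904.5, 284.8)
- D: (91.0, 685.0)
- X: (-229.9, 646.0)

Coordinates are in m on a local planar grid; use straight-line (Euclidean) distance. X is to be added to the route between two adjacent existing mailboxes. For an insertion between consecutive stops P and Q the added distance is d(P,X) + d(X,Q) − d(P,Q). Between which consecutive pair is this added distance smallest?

between C and D

Added distance for inserting X between each consecutive pair:
A–B: 1792.7 m
B–C: 489.4 m
C–D: 15.5 m
Smallest added distance is 15.5 m, inserting between C and D.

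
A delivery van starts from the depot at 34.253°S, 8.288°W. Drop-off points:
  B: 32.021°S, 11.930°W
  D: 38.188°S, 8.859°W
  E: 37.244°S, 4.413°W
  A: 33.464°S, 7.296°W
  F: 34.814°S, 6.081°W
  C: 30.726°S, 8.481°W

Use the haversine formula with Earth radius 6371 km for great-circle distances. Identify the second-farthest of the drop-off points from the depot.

D

Distance to each, sorted:
E: 482.5 km
D: 440.5 km
B: 420.2 km
C: 392.6 km
F: 211.6 km
A: 126.8 km
The second-farthest is D at 440.5 km.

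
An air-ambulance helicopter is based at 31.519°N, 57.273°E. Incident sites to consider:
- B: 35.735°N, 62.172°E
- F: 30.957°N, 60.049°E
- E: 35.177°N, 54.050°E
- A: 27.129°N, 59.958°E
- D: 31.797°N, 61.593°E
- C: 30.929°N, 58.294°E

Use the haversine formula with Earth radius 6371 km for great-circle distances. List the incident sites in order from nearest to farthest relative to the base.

Computing each great-circle distance from 31.519°N, 57.273°E:
C 30.929°N, 58.294°E: 117.2 km
F 30.957°N, 60.049°E: 271.2 km
D 31.797°N, 61.593°E: 410.0 km
E 35.177°N, 54.050°E: 505.0 km
A 27.129°N, 59.958°E: 553.2 km
B 35.735°N, 62.172°E: 652.1 km

C, F, D, E, A, B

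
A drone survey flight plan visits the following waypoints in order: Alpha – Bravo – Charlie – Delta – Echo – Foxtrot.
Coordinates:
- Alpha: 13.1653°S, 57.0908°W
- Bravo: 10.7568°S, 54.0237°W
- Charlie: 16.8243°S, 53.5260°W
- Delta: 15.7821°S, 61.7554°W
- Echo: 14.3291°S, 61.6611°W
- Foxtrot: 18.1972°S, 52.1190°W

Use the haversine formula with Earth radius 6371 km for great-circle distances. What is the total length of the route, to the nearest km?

3258 km

Leg distances:
Alpha→Bravo: 427.8 km  (cumulative 427.8 km)
Bravo→Charlie: 676.8 km  (cumulative 1104.6 km)
Charlie→Delta: 885.8 km  (cumulative 1990.4 km)
Delta→Echo: 161.9 km  (cumulative 2152.3 km)
Echo→Foxtrot: 1105.4 km  (cumulative 3257.7 km)
Total route length ≈ 3258 km.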